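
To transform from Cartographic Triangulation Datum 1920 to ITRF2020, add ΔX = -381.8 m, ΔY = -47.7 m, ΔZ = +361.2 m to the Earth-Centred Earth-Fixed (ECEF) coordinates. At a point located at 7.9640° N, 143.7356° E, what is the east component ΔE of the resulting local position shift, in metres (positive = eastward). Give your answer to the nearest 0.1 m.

ΔE = 264.3 m

At φ = 7.9640°, λ = 143.7356°: sin φ = 0.138551, cos φ = 0.990355, sin λ = 0.591512, cos λ = -0.806296.
ΔE = −sin λ·ΔX + cos λ·ΔY = −(0.591512)·(-381.8) + (-0.806296)·(-47.7) = 264.30 m.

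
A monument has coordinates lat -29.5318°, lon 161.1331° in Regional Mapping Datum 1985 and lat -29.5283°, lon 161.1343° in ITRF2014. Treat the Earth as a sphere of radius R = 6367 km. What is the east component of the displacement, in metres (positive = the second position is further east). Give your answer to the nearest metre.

Δφ = -29.5283° − -29.5318° = +0.0035°; Δλ = 161.1343° − 161.1331° = +0.0012°.
1° along a meridian = πR/180 = 111125 m.
ΔN = Δφ × 111125 = 388.9 m; ΔE = Δλ × 111125 × cos(-29.5318°) = +0.0012 × 111125 × 0.870082 = 116.0 m.

ΔE = 116 m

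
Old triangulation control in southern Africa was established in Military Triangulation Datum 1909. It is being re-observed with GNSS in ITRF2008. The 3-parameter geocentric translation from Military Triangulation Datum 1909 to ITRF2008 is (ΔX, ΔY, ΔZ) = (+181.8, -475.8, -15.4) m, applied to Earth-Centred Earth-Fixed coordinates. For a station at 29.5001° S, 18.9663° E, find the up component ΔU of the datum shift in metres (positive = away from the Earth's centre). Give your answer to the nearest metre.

ΔU = 23 m

At φ = -29.5001°, λ = 18.9663°: sin φ = -0.492425, cos φ = 0.870355, sin λ = 0.325012, cos λ = 0.945710.
ΔU = cos φ cos λ·ΔX + cos φ sin λ·ΔY + sin φ·ΔZ = (0.870355)(0.945710)(181.8) + (0.870355)(0.325012)(-475.8) + (-0.492425)(-15.4) = 22.63 m.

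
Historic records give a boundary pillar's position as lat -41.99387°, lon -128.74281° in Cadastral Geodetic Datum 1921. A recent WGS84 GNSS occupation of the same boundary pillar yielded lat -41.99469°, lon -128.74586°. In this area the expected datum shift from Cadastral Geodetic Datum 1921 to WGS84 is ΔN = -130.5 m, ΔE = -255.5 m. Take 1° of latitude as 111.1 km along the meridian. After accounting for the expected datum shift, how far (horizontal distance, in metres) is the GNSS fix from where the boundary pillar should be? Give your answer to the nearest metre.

40 m

Observed coordinate differences: Δφ = -0.00082°, Δλ = -0.00305°.
Converting to metres (1° lat = 111100 m, cos φ = 0.743216): observed ΔN = -91.1 m, observed ΔE = -251.8 m.
Subtracting the expected shift leaves a residual of -91.1 − (-130.5) = 39.4 m north and -251.8 − (-255.5) = 3.7 m east.
Residual distance = √(39.4² + 3.7²) = 39.6 m.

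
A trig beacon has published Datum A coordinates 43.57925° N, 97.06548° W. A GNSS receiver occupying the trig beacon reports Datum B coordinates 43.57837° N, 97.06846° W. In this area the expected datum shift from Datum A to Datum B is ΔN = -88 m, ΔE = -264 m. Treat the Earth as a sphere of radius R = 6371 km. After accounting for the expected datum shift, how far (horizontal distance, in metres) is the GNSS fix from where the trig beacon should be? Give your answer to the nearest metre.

26 m

Observed coordinate differences: Δφ = -0.00088°, Δλ = -0.00298°.
Converting to metres (1° lat = 111195 m, cos φ = 0.724422): observed ΔN = -97.9 m, observed ΔE = -240.0 m.
Subtracting the expected shift leaves a residual of -97.9 − (-88) = -9.9 m north and -240.0 − (-264) = 24.0 m east.
Residual distance = √((-9.9)² + 24.0²) = 25.9 m.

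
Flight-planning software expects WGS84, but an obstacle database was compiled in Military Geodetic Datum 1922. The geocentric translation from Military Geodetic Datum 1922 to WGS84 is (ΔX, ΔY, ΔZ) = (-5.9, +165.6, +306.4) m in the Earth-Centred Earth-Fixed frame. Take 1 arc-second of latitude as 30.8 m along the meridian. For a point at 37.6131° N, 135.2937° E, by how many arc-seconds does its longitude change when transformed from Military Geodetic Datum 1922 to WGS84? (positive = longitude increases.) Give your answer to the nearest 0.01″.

Δλ = -4.65″

sin φ = 0.610326, cos φ = 0.792150, sin λ = 0.703473, cos λ = -0.710722.
East component: ΔE = −sin λ·ΔX + cos λ·ΔY = −(0.703473)(-5.9) + (-0.710722)(165.6) = -113.55 m.
1° of latitude spans 3600 × 30.80 = 110880 m; at latitude φ, 1° of longitude spans that × cos φ = 87833.6 m, so Δλ = -113.55 / 87833.6 × 3600 = -4.654″.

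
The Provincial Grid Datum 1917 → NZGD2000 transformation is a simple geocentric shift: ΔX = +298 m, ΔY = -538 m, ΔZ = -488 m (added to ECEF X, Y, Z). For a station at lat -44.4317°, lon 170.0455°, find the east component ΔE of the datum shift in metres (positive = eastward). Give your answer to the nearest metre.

At φ = -44.4317°, λ = 170.0455°: sin φ = -0.700059, cos φ = 0.714085, sin λ = 0.172866, cos λ = -0.984945.
ΔE = −sin λ·ΔX + cos λ·ΔY = −(0.172866)·(298) + (-0.984945)·(-538) = 478.39 m.

ΔE = 478 m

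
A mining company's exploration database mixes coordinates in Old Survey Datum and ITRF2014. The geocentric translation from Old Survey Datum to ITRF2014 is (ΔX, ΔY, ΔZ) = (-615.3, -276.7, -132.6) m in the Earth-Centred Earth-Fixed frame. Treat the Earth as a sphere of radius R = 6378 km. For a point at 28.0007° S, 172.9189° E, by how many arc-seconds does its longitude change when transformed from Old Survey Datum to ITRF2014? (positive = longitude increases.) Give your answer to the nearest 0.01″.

Δλ = 12.84″

sin φ = -0.469482, cos φ = 0.882942, sin λ = 0.123274, cos λ = -0.992373.
East component: ΔE = −sin λ·ΔX + cos λ·ΔY = −(0.123274)(-615.3) + (-0.992373)(-276.7) = 350.44 m.
1° of latitude spans πR/180 = 111317 m; at latitude φ, 1° of longitude spans that × cos φ = 98286.5 m, so Δλ = 350.44 / 98286.5 × 3600 = 12.836″.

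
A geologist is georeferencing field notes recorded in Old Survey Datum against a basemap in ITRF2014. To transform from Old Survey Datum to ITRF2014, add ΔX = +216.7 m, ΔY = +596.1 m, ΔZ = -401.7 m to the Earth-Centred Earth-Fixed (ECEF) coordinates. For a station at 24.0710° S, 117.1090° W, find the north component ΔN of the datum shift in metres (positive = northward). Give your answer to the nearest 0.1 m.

ΔN = -623.5 m

The local north axis is (−sin φ cos λ, −sin φ sin λ, cos φ), giving ΔN = -40.276 − 216.420 − 366.768 = -623.46 m.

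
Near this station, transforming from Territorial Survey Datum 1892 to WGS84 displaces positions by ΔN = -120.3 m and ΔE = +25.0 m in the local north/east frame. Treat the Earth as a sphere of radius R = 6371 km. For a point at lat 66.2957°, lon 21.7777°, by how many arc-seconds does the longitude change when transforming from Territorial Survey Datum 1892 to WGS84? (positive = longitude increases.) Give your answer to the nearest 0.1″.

Δλ = 2.0″

At latitude 66.2957°, cos φ = 0.402016.
One radian of longitude at latitude φ spans R cos φ, so Δλ = ΔE / (R cos φ) = 25.0 / (6371000 × 0.402016) = 9.7609e-06 rad = 2.013″.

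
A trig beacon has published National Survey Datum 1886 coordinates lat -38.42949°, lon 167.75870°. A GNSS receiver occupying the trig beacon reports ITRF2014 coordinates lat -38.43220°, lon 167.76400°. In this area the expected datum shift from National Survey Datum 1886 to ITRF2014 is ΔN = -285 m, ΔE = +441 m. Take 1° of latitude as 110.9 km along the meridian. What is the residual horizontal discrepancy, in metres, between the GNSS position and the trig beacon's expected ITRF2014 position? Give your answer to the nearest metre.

Observed coordinate differences: Δφ = -0.00271°, Δλ = +0.00530°.
Converting to metres (1° lat = 110900 m, cos φ = 0.783374): observed ΔN = -300.5 m, observed ΔE = 460.4 m.
Subtracting the expected shift leaves a residual of -300.5 − (-285) = -15.5 m north and 460.4 − (441) = 19.4 m east.
Residual distance = √((-15.5)² + 19.4²) = 24.9 m.

25 m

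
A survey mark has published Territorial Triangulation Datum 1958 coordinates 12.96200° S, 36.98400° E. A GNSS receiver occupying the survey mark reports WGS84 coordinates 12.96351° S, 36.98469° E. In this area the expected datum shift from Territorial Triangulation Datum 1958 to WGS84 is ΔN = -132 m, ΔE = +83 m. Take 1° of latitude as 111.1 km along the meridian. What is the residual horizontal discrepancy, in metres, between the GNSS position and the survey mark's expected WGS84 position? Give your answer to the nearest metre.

Observed coordinate differences: Δφ = -0.00151°, Δλ = +0.00069°.
Converting to metres (1° lat = 111100 m, cos φ = 0.974519): observed ΔN = -167.8 m, observed ΔE = 74.7 m.
Subtracting the expected shift leaves a residual of -167.8 − (-132) = -35.8 m north and 74.7 − (83) = -8.3 m east.
Residual distance = √((-35.8)² + (-8.3)²) = 36.7 m.

37 m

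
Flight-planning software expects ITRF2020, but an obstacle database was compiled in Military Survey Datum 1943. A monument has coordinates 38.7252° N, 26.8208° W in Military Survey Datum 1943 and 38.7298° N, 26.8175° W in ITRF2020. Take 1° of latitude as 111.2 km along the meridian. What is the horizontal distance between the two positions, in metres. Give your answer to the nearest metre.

586 m

Δφ = 38.7298° − 38.7252° = +0.0046°; Δλ = -26.8175° − -26.8208° = +0.0033°.
ΔN = Δφ × 111200 = 511.5 m; ΔE = Δλ × 111200 × cos(38.7252°) = +0.0033 × 111200 × 0.780155 = 286.3 m.
Distance = √(ΔE² + ΔN²) = √(286.3² + 511.5²) = 586.2 m.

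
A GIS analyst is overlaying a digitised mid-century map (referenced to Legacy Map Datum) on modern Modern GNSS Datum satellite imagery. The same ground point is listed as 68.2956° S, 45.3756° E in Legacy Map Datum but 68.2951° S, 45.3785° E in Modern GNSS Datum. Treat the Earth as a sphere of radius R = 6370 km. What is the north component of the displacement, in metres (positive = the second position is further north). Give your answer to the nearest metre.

ΔN = 56 m

Δφ = -68.2951° − -68.2956° = +0.0005°; Δλ = 45.3785° − 45.3756° = +0.0029°.
1° along a meridian = πR/180 = 111177 m.
ΔN = Δφ × 111177 = 55.6 m; ΔE = Δλ × 111177 × cos(-68.2956°) = +0.0029 × 111177 × 0.369818 = 119.2 m.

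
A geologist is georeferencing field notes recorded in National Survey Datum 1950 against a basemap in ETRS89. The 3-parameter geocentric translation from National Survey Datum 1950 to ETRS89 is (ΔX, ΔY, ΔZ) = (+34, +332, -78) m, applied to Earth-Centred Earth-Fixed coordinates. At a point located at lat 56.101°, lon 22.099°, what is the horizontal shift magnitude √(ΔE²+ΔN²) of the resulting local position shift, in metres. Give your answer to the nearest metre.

The local east axis at (φ, λ) is (−sin λ, cos λ, 0), so ΔE = −sin(22.099°)·34 + cos(22.099°)·332 = 294.82 m.
The local north axis is (−sin φ cos λ, −sin φ sin λ, cos φ), giving ΔN = -26.148 − 103.671 − 43.503 = -173.32 m.
Horizontal magnitude = √(ΔE² + ΔN²) = √(294.82² + (-173.32)²) = 341.99 m.

342 m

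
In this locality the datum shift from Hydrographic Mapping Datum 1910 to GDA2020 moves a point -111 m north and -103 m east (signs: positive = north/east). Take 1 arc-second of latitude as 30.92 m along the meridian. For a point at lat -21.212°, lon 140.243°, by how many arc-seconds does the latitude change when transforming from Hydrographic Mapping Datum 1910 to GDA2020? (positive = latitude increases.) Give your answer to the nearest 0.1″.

1″ of latitude = 30.92 m, so Δφ = -111.0 / 30.92 = -3.590″.

Δφ = -3.6″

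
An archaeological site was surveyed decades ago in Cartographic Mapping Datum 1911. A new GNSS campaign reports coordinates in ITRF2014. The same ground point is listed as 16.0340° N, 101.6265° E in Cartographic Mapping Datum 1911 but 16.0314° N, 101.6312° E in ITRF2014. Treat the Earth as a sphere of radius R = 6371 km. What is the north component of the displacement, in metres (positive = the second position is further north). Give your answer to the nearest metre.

ΔN = -289 m

Δφ = 16.0314° − 16.0340° = -0.0026°; Δλ = 101.6312° − 101.6265° = +0.0047°.
1° along a meridian = πR/180 = 111195 m.
ΔN = Δφ × 111195 = -289.1 m; ΔE = Δλ × 111195 × cos(16.0340°) = +0.0047 × 111195 × 0.961098 = 502.3 m.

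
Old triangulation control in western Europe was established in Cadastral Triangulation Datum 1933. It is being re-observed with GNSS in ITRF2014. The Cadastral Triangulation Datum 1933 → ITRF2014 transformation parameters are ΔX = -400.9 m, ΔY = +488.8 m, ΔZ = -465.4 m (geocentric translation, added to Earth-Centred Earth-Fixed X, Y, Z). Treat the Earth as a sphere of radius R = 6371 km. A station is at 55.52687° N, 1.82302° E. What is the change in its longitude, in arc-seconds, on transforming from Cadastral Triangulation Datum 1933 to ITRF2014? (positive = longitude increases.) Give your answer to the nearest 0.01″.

sin φ = 0.824392, cos φ = 0.566020, sin λ = 0.031812, cos λ = 0.999494.
East component: ΔE = −sin λ·ΔX + cos λ·ΔY = −(0.031812)(-400.9) + (0.999494)(488.8) = 501.31 m.
1° of latitude spans πR/180 = 111195 m; at latitude φ, 1° of longitude spans that × cos φ = 62938.5 m, so Δλ = 501.31 / 62938.5 × 3600 = 28.674″.

Δλ = 28.67″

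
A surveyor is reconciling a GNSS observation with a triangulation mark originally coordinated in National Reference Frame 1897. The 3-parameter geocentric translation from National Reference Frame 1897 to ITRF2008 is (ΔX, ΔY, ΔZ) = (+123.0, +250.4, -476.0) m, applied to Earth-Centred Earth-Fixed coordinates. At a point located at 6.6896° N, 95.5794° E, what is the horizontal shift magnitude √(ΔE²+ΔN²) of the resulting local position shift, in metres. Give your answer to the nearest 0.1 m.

The local east axis at (φ, λ) is (−sin λ, cos λ, 0), so ΔE = −sin(95.5794°)·123.0 + cos(95.5794°)·250.4 = -146.76 m.
The local north axis is (−sin φ cos λ, −sin φ sin λ, cos φ), giving ΔN = 1.393 − 29.031 − 472.759 = -500.40 m.
Horizontal magnitude = √(ΔE² + ΔN²) = √((-146.76)² + (-500.40)²) = 521.48 m.

521.5 m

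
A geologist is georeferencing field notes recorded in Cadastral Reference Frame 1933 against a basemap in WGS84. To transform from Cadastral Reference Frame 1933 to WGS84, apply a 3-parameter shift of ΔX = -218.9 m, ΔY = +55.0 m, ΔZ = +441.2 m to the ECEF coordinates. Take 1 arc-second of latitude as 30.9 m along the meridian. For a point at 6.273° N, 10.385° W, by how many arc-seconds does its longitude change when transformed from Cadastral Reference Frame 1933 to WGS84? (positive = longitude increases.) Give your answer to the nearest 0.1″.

Δλ = 0.5″

sin φ = 0.109266, cos φ = 0.994013, sin λ = -0.180262, cos λ = 0.983619.
East component: ΔE = −sin λ·ΔX + cos λ·ΔY = −(-0.180262)(-218.9) + (0.983619)(55.0) = 14.64 m.
1° of latitude spans 3600 × 30.90 = 111240 m; at latitude φ, 1° of longitude spans that × cos φ = 110574.0 m, so Δλ = 14.64 / 110574.0 × 3600 = 0.477″.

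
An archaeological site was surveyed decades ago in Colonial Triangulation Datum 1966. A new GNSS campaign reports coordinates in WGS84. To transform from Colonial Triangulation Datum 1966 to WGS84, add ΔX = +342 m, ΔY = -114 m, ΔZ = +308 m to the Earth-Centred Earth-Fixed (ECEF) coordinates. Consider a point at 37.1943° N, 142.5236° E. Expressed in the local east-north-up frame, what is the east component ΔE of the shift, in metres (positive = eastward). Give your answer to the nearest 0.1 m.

ΔE = -117.6 m

At φ = 37.1943°, λ = 142.5236°: sin φ = 0.604520, cos φ = 0.796590, sin λ = 0.608435, cos λ = -0.793604.
ΔE = −sin λ·ΔX + cos λ·ΔY = −(0.608435)·(342) + (-0.793604)·(-114) = -117.61 m.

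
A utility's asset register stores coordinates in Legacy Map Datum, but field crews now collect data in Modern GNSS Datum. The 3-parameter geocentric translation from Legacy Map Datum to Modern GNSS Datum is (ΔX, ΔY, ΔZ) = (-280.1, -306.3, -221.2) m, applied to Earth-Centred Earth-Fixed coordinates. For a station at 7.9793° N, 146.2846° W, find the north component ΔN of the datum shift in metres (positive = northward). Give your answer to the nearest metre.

The local north axis is (−sin φ cos λ, −sin φ sin λ, cos φ), giving ΔN = -32.342 − 23.601 − 219.058 = -275.00 m.

ΔN = -275 m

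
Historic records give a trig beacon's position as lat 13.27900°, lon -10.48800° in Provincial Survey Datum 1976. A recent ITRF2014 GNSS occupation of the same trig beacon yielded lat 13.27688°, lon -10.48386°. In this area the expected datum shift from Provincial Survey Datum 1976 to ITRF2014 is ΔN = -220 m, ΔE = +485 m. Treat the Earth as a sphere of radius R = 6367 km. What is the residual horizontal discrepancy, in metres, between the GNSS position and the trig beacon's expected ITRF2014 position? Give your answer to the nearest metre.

40 m

Observed coordinate differences: Δφ = -0.00212°, Δλ = +0.00414°.
Converting to metres (1° lat = 111125 m, cos φ = 0.973263): observed ΔN = -235.6 m, observed ΔE = 447.8 m.
Subtracting the expected shift leaves a residual of -235.6 − (-220) = -15.6 m north and 447.8 − (485) = -37.2 m east.
Residual distance = √((-15.6)² + (-37.2)²) = 40.4 m.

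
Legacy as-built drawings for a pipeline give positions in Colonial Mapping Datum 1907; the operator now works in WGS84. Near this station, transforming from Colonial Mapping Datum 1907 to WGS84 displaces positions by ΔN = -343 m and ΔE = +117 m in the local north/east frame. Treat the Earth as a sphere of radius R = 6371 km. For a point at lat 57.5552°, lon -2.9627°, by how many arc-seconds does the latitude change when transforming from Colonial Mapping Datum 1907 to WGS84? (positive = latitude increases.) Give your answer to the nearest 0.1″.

Δφ = -11.1″

On a sphere of radius R, 1 rad of latitude = R, so Δφ = ΔN / R = -343.0 / 6371000 = -5.3838e-05 rad = -11.105″.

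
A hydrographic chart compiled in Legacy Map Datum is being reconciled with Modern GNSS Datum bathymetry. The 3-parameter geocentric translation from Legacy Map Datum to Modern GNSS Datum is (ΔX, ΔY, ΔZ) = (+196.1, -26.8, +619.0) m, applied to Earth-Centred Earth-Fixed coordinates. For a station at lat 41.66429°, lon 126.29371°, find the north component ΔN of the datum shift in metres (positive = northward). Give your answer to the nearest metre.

At φ = 41.66429°, λ = 126.29371°: sin φ = 0.664765, cos φ = 0.747053, sin λ = 0.805993, cos λ = -0.591925.
ΔN = −sin φ cos λ·ΔX − sin φ sin λ·ΔY + cos φ·ΔZ = −(0.664765)(-0.591925)(196.1) − (0.664765)(0.805993)(-26.8) + (0.747053)(619.0) = 553.95 m.

ΔN = 554 m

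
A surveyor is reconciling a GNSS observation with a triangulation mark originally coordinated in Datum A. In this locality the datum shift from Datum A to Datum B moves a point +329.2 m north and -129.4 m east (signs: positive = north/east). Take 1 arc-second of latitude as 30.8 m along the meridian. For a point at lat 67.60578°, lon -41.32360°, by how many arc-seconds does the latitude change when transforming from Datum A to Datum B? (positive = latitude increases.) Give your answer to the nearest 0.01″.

Δφ = 10.69″

1″ of latitude = 30.80 m, so Δφ = 329.2 / 30.80 = 10.688″.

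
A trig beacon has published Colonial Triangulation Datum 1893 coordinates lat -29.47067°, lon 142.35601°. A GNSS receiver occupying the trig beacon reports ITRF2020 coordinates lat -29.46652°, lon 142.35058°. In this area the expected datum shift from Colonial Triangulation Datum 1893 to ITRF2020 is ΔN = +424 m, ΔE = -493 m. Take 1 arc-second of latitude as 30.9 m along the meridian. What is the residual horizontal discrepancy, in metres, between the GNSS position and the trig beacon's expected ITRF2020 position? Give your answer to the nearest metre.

50 m

Observed coordinate differences: Δφ = +0.00415°, Δλ = -0.00543°.
Converting to metres (1° lat = 111240 m, cos φ = 0.870608): observed ΔN = 461.6 m, observed ΔE = -525.9 m.
Subtracting the expected shift leaves a residual of 461.6 − (424) = 37.6 m north and -525.9 − (-493) = -32.9 m east.
Residual distance = √(37.6² + (-32.9)²) = 50.0 m.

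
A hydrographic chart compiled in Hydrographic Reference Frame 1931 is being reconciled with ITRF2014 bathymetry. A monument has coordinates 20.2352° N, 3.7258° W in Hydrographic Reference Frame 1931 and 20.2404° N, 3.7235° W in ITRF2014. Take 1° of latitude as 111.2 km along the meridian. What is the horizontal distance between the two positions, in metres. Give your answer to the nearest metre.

626 m

Δφ = 20.2404° − 20.2352° = +0.0052°; Δλ = -3.7235° − -3.7258° = +0.0023°.
ΔN = Δφ × 111200 = 578.2 m; ΔE = Δλ × 111200 × cos(20.2352°) = +0.0023 × 111200 × 0.938281 = 240.0 m.
Distance = √(ΔE² + ΔN²) = √(240.0² + 578.2²) = 626.1 m.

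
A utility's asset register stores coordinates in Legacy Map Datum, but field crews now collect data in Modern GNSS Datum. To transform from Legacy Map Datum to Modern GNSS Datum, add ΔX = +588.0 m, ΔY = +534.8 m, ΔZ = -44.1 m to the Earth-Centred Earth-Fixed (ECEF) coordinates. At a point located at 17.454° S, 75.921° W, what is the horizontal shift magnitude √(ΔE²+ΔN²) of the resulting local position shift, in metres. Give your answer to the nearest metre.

At φ = -17.454°, λ = -75.921°: sin φ = -0.299940, cos φ = 0.953958, sin λ = -0.969961, cos λ = 0.243260.
ΔE = −sin λ·ΔX + cos λ·ΔY = −(-0.969961)·(588.0) + (0.243260)·(534.8) = 700.43 m.
ΔN = −sin φ cos λ·ΔX − sin φ sin λ·ΔY + cos φ·ΔZ = −(-0.299940)(0.243260)(588.0) − (-0.299940)(-0.969961)(534.8) + (0.953958)(-44.1) = -154.76 m.
Horizontal magnitude = √(ΔE² + ΔN²) = √(700.43² + (-154.76)²) = 717.33 m.

717 m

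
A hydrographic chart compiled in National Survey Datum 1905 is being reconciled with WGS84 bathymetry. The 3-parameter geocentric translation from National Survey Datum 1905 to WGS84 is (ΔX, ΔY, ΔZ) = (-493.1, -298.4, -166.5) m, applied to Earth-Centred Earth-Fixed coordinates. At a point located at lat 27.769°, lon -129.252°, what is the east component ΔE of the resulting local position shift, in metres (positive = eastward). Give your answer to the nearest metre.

The local east axis at (φ, λ) is (−sin λ, cos λ, 0), so ΔE = −sin(-129.252°)·(-493.1) + cos(-129.252°)·(-298.4) = -193.03 m.

ΔE = -193 m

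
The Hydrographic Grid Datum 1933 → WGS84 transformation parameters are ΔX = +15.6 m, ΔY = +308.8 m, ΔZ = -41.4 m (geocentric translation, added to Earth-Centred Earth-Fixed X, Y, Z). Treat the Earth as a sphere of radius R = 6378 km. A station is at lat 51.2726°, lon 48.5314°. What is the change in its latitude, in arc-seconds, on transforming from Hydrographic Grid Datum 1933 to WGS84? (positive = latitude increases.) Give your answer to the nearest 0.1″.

Δφ = -6.9″

sin φ = 0.780131, cos φ = 0.625616, sin λ = 0.749319, cos λ = 0.662209.
North component: ΔN = −sin φ cos λ·ΔX − sin φ sin λ·ΔY + cos φ·ΔZ = −(0.780131)(0.662209)(15.6) − (0.780131)(0.749319)(308.8) + (0.625616)(-41.4) = -214.47 m.
1° of latitude spans πR/180 = 111317 m, so Δφ = -214.47 / 111317 × 3600 = -6.936″.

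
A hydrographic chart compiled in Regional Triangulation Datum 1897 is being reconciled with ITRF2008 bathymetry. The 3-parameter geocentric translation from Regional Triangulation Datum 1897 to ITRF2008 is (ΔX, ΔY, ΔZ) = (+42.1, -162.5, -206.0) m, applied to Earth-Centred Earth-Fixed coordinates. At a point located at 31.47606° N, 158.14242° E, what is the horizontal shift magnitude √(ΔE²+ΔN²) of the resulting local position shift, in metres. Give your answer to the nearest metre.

183 m

The local east axis at (φ, λ) is (−sin λ, cos λ, 0), so ΔE = −sin(158.14242°)·42.1 + cos(158.14242°)·(-162.5) = 135.14 m.
The local north axis is (−sin φ cos λ, −sin φ sin λ, cos φ), giving ΔN = 20.402 + 31.589 − 175.689 = -123.70 m.
Horizontal magnitude = √(ΔE² + ΔN²) = √(135.14² + (-123.70)²) = 183.21 m.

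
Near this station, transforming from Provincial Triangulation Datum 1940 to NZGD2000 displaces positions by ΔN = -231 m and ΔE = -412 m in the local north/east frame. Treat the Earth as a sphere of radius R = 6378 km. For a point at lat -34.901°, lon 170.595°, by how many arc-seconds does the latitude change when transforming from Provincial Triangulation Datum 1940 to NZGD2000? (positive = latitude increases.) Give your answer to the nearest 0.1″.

Δφ = -7.5″

On a sphere of radius R, 1 rad of latitude = R, so Δφ = ΔN / R = -231.0 / 6378000 = -3.6218e-05 rad = -7.471″.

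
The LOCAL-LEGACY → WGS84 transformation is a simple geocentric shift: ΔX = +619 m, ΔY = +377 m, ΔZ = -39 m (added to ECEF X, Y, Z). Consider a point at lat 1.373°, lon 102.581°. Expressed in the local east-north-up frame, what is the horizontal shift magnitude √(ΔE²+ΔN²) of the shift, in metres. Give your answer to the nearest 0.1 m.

The local east axis at (φ, λ) is (−sin λ, cos λ, 0), so ΔE = −sin(102.581°)·619 + cos(102.581°)·377 = -686.26 m.
The local north axis is (−sin φ cos λ, −sin φ sin λ, cos φ), giving ΔN = 3.231 − 8.816 − 38.989 = -44.57 m.
Horizontal magnitude = √(ΔE² + ΔN²) = √((-686.26)² + (-44.57)²) = 687.70 m.

687.7 m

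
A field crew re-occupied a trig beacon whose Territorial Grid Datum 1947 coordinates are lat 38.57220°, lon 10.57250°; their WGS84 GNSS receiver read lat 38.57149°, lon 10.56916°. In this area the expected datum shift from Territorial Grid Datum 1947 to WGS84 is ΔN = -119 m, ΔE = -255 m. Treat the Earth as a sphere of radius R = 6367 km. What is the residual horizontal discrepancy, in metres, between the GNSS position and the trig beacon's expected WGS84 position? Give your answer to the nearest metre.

Observed coordinate differences: Δφ = -0.00071°, Δλ = -0.00334°.
Converting to metres (1° lat = 111125 m, cos φ = 0.781823): observed ΔN = -78.9 m, observed ΔE = -290.2 m.
Subtracting the expected shift leaves a residual of -78.9 − (-119) = 40.1 m north and -290.2 − (-255) = -35.2 m east.
Residual distance = √(40.1² + (-35.2)²) = 53.3 m.

53 m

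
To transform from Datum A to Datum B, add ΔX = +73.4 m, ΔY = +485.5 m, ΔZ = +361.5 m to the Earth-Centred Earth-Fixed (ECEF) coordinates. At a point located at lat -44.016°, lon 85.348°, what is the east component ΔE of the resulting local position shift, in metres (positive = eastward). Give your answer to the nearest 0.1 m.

At φ = -44.016°, λ = 85.348°: sin φ = -0.694859, cos φ = 0.719146, sin λ = 0.996706, cos λ = 0.081104.
ΔE = −sin λ·ΔX + cos λ·ΔY = −(0.996706)·(73.4) + (0.081104)·(485.5) = -33.78 m.

ΔE = -33.8 m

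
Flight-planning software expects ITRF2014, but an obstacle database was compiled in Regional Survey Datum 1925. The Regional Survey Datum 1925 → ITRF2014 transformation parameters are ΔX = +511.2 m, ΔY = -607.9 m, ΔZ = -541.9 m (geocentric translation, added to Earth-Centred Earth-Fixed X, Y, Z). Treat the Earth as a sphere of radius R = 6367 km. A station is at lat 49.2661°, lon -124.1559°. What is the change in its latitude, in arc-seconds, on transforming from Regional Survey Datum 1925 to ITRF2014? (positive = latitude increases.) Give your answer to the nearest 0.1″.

sin φ = 0.757748, cos φ = 0.652547, sin λ = -0.827513, cos λ = -0.561447.
North component: ΔN = −sin φ cos λ·ΔX − sin φ sin λ·ΔY + cos φ·ΔZ = −(0.757748)(-0.561447)(511.2) − (0.757748)(-0.827513)(-607.9) + (0.652547)(-541.9) = -517.31 m.
1° of latitude spans πR/180 = 111125 m, so Δφ = -517.31 / 111125 × 3600 = -16.759″.

Δφ = -16.8″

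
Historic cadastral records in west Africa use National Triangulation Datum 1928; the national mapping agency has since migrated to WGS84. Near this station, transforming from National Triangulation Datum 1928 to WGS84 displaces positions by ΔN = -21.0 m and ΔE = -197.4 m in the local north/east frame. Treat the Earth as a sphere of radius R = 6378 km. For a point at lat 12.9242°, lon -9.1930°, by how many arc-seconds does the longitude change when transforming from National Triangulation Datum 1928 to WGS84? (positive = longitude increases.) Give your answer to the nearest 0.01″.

At latitude 12.9242°, cos φ = 0.974667.
One radian of longitude at latitude φ spans R cos φ, so Δλ = ΔE / (R cos φ) = -197.4 / (6378000 × 0.974667) = -3.1755e-05 rad = -6.550″.

Δλ = -6.55″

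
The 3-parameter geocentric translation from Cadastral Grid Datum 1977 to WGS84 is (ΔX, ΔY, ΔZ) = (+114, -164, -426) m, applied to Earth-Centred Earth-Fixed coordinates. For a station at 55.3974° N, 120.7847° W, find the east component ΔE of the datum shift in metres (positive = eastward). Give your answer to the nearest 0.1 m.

The local east axis at (φ, λ) is (−sin λ, cos λ, 0), so ΔE = −sin(-120.7847°)·114 + cos(-120.7847°)·(-164) = 181.87 m.

ΔE = 181.9 m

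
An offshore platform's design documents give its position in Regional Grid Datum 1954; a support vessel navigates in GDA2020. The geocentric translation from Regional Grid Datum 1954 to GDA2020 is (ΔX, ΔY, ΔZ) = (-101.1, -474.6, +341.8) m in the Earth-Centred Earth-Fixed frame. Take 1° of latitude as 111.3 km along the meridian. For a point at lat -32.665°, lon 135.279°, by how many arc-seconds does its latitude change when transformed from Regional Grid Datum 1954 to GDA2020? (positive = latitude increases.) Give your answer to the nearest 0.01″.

Δφ = 4.73″

sin φ = -0.539726, cos φ = 0.841841, sin λ = 0.703655, cos λ = -0.710542.
North component: ΔN = −sin φ cos λ·ΔX − sin φ sin λ·ΔY + cos φ·ΔZ = −(-0.539726)(-0.710542)(-101.1) − (-0.539726)(0.703655)(-474.6) + (0.841841)(341.8) = 146.27 m.
1° of latitude spans 111300 m, so Δφ = 146.27 / 111300 × 3600 = 4.731″.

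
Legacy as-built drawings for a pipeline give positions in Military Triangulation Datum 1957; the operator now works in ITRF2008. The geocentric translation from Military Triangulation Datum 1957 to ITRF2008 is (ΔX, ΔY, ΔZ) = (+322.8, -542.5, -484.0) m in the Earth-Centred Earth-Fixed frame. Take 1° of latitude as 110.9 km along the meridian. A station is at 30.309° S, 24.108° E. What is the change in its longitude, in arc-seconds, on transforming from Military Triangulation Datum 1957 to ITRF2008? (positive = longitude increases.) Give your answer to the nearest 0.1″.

sin φ = -0.504663, cos φ = 0.863316, sin λ = 0.408458, cos λ = 0.912777.
East component: ΔE = −sin λ·ΔX + cos λ·ΔY = −(0.408458)(322.8) + (0.912777)(-542.5) = -627.03 m.
1° of latitude spans 110900 m; at latitude φ, 1° of longitude spans that × cos φ = 95741.8 m, so Δλ = -627.03 / 95741.8 × 3600 = -23.577″.

Δλ = -23.6″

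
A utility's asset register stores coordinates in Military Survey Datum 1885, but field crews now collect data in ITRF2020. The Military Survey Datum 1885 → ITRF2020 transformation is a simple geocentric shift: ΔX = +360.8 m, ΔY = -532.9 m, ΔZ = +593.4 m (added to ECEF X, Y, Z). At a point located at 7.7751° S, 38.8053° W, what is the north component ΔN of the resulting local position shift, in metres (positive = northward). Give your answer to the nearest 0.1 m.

ΔN = 671.2 m

The local north axis is (−sin φ cos λ, −sin φ sin λ, cos φ), giving ΔN = 38.037 + 45.179 + 587.945 = 671.16 m.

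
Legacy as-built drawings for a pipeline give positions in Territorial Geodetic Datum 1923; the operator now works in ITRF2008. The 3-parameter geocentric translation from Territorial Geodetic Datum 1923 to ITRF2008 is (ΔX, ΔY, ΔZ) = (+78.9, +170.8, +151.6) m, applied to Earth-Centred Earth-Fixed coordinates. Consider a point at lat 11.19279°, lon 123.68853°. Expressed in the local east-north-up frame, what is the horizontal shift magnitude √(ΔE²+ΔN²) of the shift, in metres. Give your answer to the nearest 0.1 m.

The local east axis at (φ, λ) is (−sin λ, cos λ, 0), so ΔE = −sin(123.68853°)·78.9 + cos(123.68853°)·170.8 = -160.39 m.
The local north axis is (−sin φ cos λ, −sin φ sin λ, cos φ), giving ΔN = 8.495 − 27.586 + 148.717 = 129.63 m.
Horizontal magnitude = √(ΔE² + ΔN²) = √((-160.39)² + 129.63²) = 206.22 m.

206.2 m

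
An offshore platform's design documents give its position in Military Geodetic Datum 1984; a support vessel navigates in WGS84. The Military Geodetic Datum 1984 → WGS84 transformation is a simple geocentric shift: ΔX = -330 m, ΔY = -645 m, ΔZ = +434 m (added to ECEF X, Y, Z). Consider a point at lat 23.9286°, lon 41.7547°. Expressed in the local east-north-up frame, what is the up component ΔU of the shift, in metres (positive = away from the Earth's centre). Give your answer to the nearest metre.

ΔU = -442 m

At φ = 23.9286°, λ = 41.7547°: sin φ = 0.405598, cos φ = 0.914052, sin λ = 0.665943, cos λ = 0.746003.
ΔU = cos φ cos λ·ΔX + cos φ sin λ·ΔY + sin φ·ΔZ = (0.914052)(0.746003)(-330) + (0.914052)(0.665943)(-645) + (0.405598)(434) = -441.61 m.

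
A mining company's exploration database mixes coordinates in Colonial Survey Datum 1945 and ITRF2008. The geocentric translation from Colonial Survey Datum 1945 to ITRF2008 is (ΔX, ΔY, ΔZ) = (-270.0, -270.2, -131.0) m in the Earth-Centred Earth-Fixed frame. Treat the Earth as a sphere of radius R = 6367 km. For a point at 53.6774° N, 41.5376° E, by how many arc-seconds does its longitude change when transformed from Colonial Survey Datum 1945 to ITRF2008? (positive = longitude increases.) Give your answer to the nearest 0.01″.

Δλ = -1.27″

sin φ = 0.805695, cos φ = 0.592331, sin λ = 0.663111, cos λ = 0.748521.
East component: ΔE = −sin λ·ΔX + cos λ·ΔY = −(0.663111)(-270.0) + (0.748521)(-270.2) = -23.21 m.
1° of latitude spans πR/180 = 111125 m; at latitude φ, 1° of longitude spans that × cos φ = 65822.9 m, so Δλ = -23.21 / 65822.9 × 3600 = -1.269″.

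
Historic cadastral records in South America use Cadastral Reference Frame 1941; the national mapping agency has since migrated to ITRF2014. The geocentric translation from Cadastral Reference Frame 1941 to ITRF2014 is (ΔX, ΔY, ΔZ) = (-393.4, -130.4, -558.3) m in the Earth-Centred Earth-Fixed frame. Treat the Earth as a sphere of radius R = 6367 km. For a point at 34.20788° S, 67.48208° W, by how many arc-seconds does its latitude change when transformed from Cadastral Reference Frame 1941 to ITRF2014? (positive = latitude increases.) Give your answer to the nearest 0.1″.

Δφ = -15.5″

sin φ = -0.562197, cos φ = 0.827003, sin λ = -0.923760, cos λ = 0.382972.
North component: ΔN = −sin φ cos λ·ΔX − sin φ sin λ·ΔY + cos φ·ΔZ = −(-0.562197)(0.382972)(-393.4) − (-0.562197)(-0.923760)(-130.4) + (0.827003)(-558.3) = -478.70 m.
1° of latitude spans πR/180 = 111125 m, so Δφ = -478.70 / 111125 × 3600 = -15.508″.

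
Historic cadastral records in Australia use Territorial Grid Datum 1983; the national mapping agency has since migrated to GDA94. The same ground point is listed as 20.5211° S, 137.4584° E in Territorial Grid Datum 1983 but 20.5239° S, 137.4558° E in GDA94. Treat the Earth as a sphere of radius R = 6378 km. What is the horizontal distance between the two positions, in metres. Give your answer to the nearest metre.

413 m

Δφ = -20.5239° − -20.5211° = -0.0028°; Δλ = 137.4558° − 137.4584° = -0.0026°.
1° along a meridian = πR/180 = 111317 m.
ΔN = Δφ × 111317 = -311.7 m; ΔE = Δλ × 111317 × cos(-20.5211°) = -0.0026 × 111317 × 0.936543 = -271.1 m.
Distance = √(ΔE² + ΔN²) = √((-271.1)² + (-311.7)²) = 413.1 m.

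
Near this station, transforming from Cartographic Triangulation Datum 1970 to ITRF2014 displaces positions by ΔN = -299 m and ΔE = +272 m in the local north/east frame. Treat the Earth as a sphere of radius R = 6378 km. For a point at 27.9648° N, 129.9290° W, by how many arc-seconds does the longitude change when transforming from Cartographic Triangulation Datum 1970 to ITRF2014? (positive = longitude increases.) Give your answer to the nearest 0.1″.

At latitude 27.9648°, cos φ = 0.883236.
One radian of longitude at latitude φ spans R cos φ, so Δλ = ΔE / (R cos φ) = 272.0 / (6378000 × 0.883236) = 4.8284e-05 rad = 9.959″.

Δλ = 10.0″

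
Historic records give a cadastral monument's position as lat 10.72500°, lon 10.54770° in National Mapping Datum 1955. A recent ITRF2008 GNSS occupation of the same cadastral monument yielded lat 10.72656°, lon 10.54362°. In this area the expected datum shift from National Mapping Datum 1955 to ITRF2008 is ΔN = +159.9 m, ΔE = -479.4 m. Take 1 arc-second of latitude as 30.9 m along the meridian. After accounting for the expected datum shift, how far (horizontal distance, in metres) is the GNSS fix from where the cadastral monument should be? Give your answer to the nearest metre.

Observed coordinate differences: Δφ = +0.00156°, Δλ = -0.00408°.
Converting to metres (1° lat = 111240 m, cos φ = 0.982532): observed ΔN = 173.5 m, observed ΔE = -445.9 m.
Subtracting the expected shift leaves a residual of 173.5 − (159.9) = 13.6 m north and -445.9 − (-479.4) = 33.5 m east.
Residual distance = √(13.6² + 33.5²) = 36.1 m.

36 m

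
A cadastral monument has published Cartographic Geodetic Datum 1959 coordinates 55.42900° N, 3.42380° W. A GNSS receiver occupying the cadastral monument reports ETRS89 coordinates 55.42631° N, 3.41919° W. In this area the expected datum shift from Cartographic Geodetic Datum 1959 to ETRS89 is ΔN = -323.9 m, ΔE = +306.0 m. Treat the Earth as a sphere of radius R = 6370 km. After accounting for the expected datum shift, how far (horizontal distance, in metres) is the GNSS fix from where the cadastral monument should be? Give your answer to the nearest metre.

29 m

Observed coordinate differences: Δφ = -0.00269°, Δλ = +0.00461°.
Converting to metres (1° lat = 111177 m, cos φ = 0.567427): observed ΔN = -299.1 m, observed ΔE = 290.8 m.
Subtracting the expected shift leaves a residual of -299.1 − (-323.9) = 24.8 m north and 290.8 − (306.0) = -15.2 m east.
Residual distance = √(24.8² + (-15.2)²) = 29.1 m.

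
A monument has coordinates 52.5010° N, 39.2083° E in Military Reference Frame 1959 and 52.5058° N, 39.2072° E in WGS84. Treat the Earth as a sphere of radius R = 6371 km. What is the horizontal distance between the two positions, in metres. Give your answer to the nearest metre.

539 m

Δφ = 52.5058° − 52.5010° = +0.0048°; Δλ = 39.2072° − 39.2083° = -0.0011°.
1° along a meridian = πR/180 = 111195 m.
ΔN = Δφ × 111195 = 533.7 m; ΔE = Δλ × 111195 × cos(52.5010°) = -0.0011 × 111195 × 0.608748 = -74.5 m.
Distance = √(ΔE² + ΔN²) = √((-74.5)² + 533.7²) = 538.9 m.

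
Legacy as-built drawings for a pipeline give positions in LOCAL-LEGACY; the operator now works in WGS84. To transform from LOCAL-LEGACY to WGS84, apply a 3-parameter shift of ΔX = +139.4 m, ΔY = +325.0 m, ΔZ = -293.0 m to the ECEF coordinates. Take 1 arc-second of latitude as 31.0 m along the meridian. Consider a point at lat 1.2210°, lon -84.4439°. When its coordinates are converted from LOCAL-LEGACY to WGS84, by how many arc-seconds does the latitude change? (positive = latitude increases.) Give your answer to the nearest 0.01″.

sin φ = 0.021309, cos φ = 0.999773, sin λ = -0.995302, cos λ = 0.096820.
North component: ΔN = −sin φ cos λ·ΔX − sin φ sin λ·ΔY + cos φ·ΔZ = −(0.021309)(0.096820)(139.4) − (0.021309)(-0.995302)(325.0) + (0.999773)(-293.0) = -286.33 m.
1° of latitude spans 3600 × 31.00 = 111600 m, so Δφ = -286.33 / 111600 × 3600 = -9.236″.

Δφ = -9.24″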